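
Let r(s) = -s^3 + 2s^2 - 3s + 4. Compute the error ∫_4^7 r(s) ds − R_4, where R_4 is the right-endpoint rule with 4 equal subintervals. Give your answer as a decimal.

87.328125

Exact integral: ∫_4^7 r(s) ds = -387.75.
R_4 = -475.078125.
Error = -387.75 − (-475.078125) = 87.328125.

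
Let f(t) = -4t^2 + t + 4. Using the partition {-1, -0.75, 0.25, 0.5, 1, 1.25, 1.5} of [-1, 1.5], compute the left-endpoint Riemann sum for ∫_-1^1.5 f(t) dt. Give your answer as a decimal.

Subinterval widths: 0.25, 1, 0.25, 0.5, 0.25, 0.25.
Left endpoints: -1, -0.75, 0.25, 0.5, 1, 1.25.
f(-1) = -1, f(-0.75) = 1, f(0.25) = 4, f(0.5) = 3.5, f(1) = 1, f(1.25) = -1.
Sum = Σ Δt_i · f(t_i).
Sum = 3.5.

3.5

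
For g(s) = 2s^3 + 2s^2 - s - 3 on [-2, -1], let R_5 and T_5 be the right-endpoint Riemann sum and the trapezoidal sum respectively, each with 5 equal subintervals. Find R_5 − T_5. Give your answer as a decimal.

R_5 = -3.68.
T_5 = -4.38.
R_5 − T_5 = 0.7.

0.7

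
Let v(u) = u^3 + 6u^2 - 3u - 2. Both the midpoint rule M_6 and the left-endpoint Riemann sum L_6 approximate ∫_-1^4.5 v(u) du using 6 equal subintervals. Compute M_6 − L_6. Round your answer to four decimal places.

M_6 ≈ 242.307943.
L_6 = 167.70703125.
M_6 − L_6 ≈ 74.6009.

74.6009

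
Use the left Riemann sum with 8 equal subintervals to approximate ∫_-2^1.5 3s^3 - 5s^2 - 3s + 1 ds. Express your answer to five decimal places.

Δs = (1.5 − (-2))/8 = 0.4375.
Left endpoints: -2, -1.5625, -1.125, -0.6875, -0.25, 0.1875, 0.625, 1.0625.
f(-2) = -37, f(-1.5625) = -73579/4096, f(-1.125) = -3187/512, f(-0.6875) = -1129/4096, f(-0.25) = 1.390625, f(0.1875) = 1153/4096, f(0.625) = -1073/512, f(1.0625) = -17341/4096.
Sum = Δs · [f(-2) + f(-1.5625) + f(-1.125) + ...].
Sum ≈ -28.92798.

-28.92798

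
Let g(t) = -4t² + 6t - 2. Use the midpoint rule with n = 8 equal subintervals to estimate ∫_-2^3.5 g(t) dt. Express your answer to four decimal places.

Δt = (3.5 − (-2))/8 = 0.6875.
Midpoints: -1.65625, -0.96875, -0.28125, 0.40625, 1.09375, 1.78125, 2.46875, 3.15625.
g(-1.65625) = -22.91015625, g(-0.96875) = -11.56640625, g(-0.28125) = -4.00390625, g(0.40625) = -0.22265625, g(1.09375) = -0.22265625, g(1.78125) = -4.00390625, g(2.46875) = -11.56640625, g(3.15625) = -22.91015625.
Sum = Δt · [g(-1.65625) + g(-0.96875) + g(-0.28125) + ...].
Sum ≈ -53.2168.

-53.2168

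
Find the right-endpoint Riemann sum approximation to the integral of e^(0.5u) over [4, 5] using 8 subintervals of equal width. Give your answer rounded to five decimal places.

Δu = (5 − 4)/8 = 0.125.
Right endpoints: 4.125, 4.25, 4.375, 4.5, 4.625, 4.75, 4.875, 5.
f(4.125) ≈ 7.86561, f(4.25) ≈ 8.37290, f(4.375) ≈ 8.91290, f(4.5) ≈ 9.48774, f(4.625) ≈ 10.09964, f(4.75) ≈ 10.75101, f(4.875) ≈ 11.44439, f(5) ≈ 12.18249.
Sum = Δu · [f(4.125) + f(4.25) + f(4.375) + ...].
Sum ≈ 9.88959.

9.88959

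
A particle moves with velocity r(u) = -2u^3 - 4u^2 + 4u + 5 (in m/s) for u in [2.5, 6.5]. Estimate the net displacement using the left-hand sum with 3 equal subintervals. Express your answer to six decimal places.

-732.407407

Δu = (6.5 − 2.5)/3 = 4/3.
Left endpoints: 2.5, 23/6, 31/6.
r(2.5) = -41.25, r(23/6) = -16319/108, r(31/6) = -38551/108.
Sum = Δu · [r(2.5) + r(23/6) + r(31/6)].
Sum ≈ -732.407407.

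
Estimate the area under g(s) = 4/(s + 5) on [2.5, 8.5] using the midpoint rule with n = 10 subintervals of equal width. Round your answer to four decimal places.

2.3504

Δs = (8.5 − 2.5)/10 = 0.6.
Midpoints: 2.8, 3.4, 4, 4.6, 5.2, 5.8, 6.4, 7, 7.6, 8.2.
g(2.8) = 20/39, g(3.4) = 10/21, g(4) = 4/9, g(4.6) = 5/12, g(5.2) = 20/51, g(5.8) = 10/27, g(6.4) = 20/57, g(7) = 1/3, g(7.6) = 20/63, g(8.2) = 10/33.
Sum = Δs · [g(2.8) + g(3.4) + g(4) + ...].
Sum ≈ 2.3504.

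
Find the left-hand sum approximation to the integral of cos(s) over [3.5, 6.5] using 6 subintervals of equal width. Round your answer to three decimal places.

0.076

Δs = (6.5 − 3.5)/6 = 0.5.
Left endpoints: 3.5, 4, 4.5, 5, 5.5, 6.
f(3.5) ≈ -0.936, f(4) ≈ -0.654, f(4.5) ≈ -0.211, f(5) ≈ 0.284, f(5.5) ≈ 0.709, f(6) ≈ 0.960.
Sum = Δs · [f(3.5) + f(4) + f(4.5) + ...].
Sum ≈ 0.076.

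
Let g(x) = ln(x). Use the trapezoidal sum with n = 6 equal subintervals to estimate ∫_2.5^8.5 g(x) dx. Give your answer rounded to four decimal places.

9.8765

Δx = (8.5 − 2.5)/6 = 1.
g(2.5) ≈ 0.9163, g(3.5) ≈ 1.2528, g(4.5) ≈ 1.5041, g(5.5) ≈ 1.7047, g(6.5) ≈ 1.8718, g(7.5) ≈ 2.0149, g(8.5) ≈ 2.1401.
T_6 = (Δx/2)·[g(x_0) + 2g(x_1) + ... + 2g(x_{5}) + g(x_6)].
Sum ≈ 9.8765.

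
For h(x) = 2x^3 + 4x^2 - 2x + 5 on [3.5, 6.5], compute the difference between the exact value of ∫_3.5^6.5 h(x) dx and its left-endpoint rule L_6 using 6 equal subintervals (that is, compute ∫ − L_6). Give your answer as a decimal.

Exact integral: ∫_3.5^6.5 h(x) dx = 1111.5.
L_6 = 971.375.
Error = 1111.5 − 971.375 = 140.125.

140.125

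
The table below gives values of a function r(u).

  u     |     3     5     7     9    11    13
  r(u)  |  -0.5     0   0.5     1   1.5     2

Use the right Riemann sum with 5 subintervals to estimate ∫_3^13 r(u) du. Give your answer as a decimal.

10

Δu = 2.
Sum = 2·[0 + 0.5 + 1 + 1.5 + 2] = 10.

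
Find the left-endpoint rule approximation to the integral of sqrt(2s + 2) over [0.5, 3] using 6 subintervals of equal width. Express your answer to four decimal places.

5.5788

Δs = (3 − 0.5)/6 = 5/12.
Left endpoints: 0.5, 11/12, 4/3, 1.75, 13/6, 31/12.
f(0.5) ≈ 1.7321, f(11/12) ≈ 1.9579, f(4/3) ≈ 2.1602, f(1.75) ≈ 2.3452, f(13/6) ≈ 2.5166, f(31/12) ≈ 2.6771.
Sum = Δs · [f(0.5) + f(11/12) + f(4/3) + ...].
Sum ≈ 5.5788.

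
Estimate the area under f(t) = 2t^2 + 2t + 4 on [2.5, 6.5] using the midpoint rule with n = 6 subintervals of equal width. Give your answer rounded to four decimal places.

Δt = (6.5 − 2.5)/6 = 2/3.
Midpoints: 17/6, 3.5, 25/6, 29/6, 5.5, 37/6.
f(17/6) = 463/18, f(3.5) = 35.5, f(25/6) = 847/18, f(29/6) = 1087/18, f(5.5) = 75.5, f(37/6) = 1663/18.
Sum = Δt · [f(17/6) + f(3.5) + f(25/6) + ...].
Sum ≈ 224.3704.

224.3704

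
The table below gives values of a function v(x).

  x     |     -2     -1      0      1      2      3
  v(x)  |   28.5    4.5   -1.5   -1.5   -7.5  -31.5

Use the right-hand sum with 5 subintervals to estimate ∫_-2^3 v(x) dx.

Δx = 1.
Sum = 1·[4.5 + (-1.5) + (-1.5) + (-7.5) + (-31.5)] = -37.5.

-37.5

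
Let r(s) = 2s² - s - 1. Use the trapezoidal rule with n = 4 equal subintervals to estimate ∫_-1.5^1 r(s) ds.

1.3671875

Δs = (1 − (-1.5))/4 = 0.625.
r(-1.5) = 5, r(-0.875) = 1.40625, r(-0.25) = -0.625, r(0.375) = -1.09375, r(1) = 0.
T_4 = (Δs/2)·[r(s_0) + 2r(s_1) + 2r(s_2) + 2r(s_3) + r(s_4)].
Sum = 1.3671875.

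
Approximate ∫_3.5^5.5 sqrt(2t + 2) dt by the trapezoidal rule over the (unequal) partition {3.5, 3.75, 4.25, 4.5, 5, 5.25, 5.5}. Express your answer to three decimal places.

Subinterval widths: 0.25, 0.5, 0.25, 0.5, 0.25, 0.25.
f(3.5) ≈ 3.000, f(3.75) ≈ 3.082, f(4.25) ≈ 3.240, f(4.5) ≈ 3.317, f(5) ≈ 3.464, f(5.25) ≈ 3.536, f(5.5) ≈ 3.606.
On each subinterval the trapezoid contributes (Δt_i/2)·[f(t_{i-1}) + f(t_i)].
Sum ≈ 6.623.

6.623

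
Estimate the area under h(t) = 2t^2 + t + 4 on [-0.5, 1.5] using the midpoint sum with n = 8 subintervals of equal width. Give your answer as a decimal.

11.3125

Δt = (1.5 − (-0.5))/8 = 0.25.
Midpoints: -0.375, -0.125, 0.125, 0.375, 0.625, 0.875, 1.125, 1.375.
h(-0.375) = 3.90625, h(-0.125) = 3.90625, h(0.125) = 4.15625, h(0.375) = 4.65625, h(0.625) = 5.40625, h(0.875) = 6.40625, h(1.125) = 7.65625, h(1.375) = 9.15625.
Sum = Δt · [h(-0.375) + h(-0.125) + h(0.125) + ...].
Sum = 11.3125.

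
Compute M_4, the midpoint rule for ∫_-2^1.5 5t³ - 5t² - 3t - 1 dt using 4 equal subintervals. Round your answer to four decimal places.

-31.5513

Δt = (1.5 − (-2))/4 = 0.875.
Midpoints: -1.5625, -0.6875, 0.1875, 1.0625.
f(-1.5625) = -113021/4096, f(-0.6875) = -11983/4096, f(0.1875) = -6985/4096, f(1.0625) = -15707/4096.
Sum = Δt · [f(-1.5625) + f(-0.6875) + f(0.1875) + f(1.0625)].
Sum ≈ -31.5513.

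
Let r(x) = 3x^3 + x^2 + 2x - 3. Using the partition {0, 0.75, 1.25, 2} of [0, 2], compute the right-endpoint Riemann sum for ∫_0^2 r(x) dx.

Subinterval widths: 0.75, 0.5, 0.75.
Right endpoints: 0.75, 1.25, 2.
r(0.75) = 0.328125, r(1.25) = 6.921875, r(2) = 29.
Sum = Σ Δx_i · r(x_i).
Sum = 25.45703125.

25.45703125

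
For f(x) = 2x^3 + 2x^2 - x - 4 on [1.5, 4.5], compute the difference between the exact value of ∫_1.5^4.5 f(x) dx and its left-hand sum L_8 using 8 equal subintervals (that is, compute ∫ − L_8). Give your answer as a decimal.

37.6875

Exact integral: ∫_1.5^4.5 f(x) dx = 240.
L_8 = 202.3125.
Error = 240 − 202.3125 = 37.6875.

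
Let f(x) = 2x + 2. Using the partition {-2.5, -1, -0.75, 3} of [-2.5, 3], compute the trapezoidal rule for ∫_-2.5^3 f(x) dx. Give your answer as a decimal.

13.75

Subinterval widths: 1.5, 0.25, 3.75.
f(-2.5) = -3, f(-1) = 0, f(-0.75) = 0.5, f(3) = 8.
On each subinterval the trapezoid contributes (Δx_i/2)·[f(x_{i-1}) + f(x_i)].
Sum = 13.75.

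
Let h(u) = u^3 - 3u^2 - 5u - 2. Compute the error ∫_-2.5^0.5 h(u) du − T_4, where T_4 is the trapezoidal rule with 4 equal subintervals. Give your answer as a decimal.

1.6875

Exact integral: ∫_-2.5^0.5 h(u) du = -16.5.
T_4 = -18.1875.
Error = -16.5 − (-18.1875) = 1.6875.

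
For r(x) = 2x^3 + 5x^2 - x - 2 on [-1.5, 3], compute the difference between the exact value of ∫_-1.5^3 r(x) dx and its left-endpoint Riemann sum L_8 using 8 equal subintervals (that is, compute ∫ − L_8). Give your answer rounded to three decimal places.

23.058

Exact integral: ∫_-1.5^3 r(x) dx = 76.21875.
L_8 ≈ 53.16064.
Error ≈ 76.21875 − 53.16064 ≈ 23.058.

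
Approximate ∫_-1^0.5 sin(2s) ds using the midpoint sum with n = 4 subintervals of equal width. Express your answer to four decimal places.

Δs = (0.5 − (-1))/4 = 0.375.
Midpoints: -0.8125, -0.4375, -0.0625, 0.3125.
f(-0.8125) ≈ -0.9985, f(-0.4375) ≈ -0.7675, f(-0.0625) ≈ -0.1247, f(0.3125) ≈ 0.5851.
Sum = Δs · [f(-0.8125) + f(-0.4375) + f(-0.0625) + f(0.3125)].
Sum ≈ -0.4896.

-0.4896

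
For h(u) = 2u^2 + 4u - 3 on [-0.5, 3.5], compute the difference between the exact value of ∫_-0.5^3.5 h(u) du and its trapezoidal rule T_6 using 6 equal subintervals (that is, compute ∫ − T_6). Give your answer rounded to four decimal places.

Exact integral: ∫_-0.5^3.5 h(u) du ≈ 40.666667.
T_6 ≈ 41.259259.
Error ≈ 40.666667 − 41.259259 ≈ -0.5926.

-0.5926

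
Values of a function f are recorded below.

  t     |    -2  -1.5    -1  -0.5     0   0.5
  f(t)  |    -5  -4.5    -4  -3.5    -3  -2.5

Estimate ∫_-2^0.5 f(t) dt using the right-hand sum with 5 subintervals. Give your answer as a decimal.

Δt = 0.5.
Sum = 0.5·[(-4.5) + (-4) + (-3.5) + (-3) + (-2.5)] = -8.75.

-8.75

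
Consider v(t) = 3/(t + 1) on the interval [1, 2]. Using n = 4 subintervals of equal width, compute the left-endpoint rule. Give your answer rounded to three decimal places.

Δt = (2 − 1)/4 = 0.25.
Left endpoints: 1, 1.25, 1.5, 1.75.
v(1) = 1.5, v(1.25) = 4/3, v(1.5) = 1.2, v(1.75) = 12/11.
Sum = Δt · [v(1) + v(1.25) + v(1.5) + v(1.75)].
Sum ≈ 1.281.

1.281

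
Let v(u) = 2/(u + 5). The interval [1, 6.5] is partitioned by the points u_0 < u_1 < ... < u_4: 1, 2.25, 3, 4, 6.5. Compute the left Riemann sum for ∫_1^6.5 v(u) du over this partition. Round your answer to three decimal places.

1.429

Subinterval widths: 1.25, 0.75, 1, 2.5.
Left endpoints: 1, 2.25, 3, 4.
v(1) = 1/3, v(2.25) = 8/29, v(3) = 0.25, v(4) = 2/9.
Sum = Σ Δu_i · v(u_i).
Sum ≈ 1.429.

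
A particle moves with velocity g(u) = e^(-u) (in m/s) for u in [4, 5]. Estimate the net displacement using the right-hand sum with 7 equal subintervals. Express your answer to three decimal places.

Δu = (5 − 4)/7 = 1/7.
Right endpoints: 29/7, 30/7, 31/7, 32/7, 33/7, 34/7, 5.
g(29/7) ≈ 0.016, g(30/7) ≈ 0.014, g(31/7) ≈ 0.012, g(32/7) ≈ 0.010, g(33/7) ≈ 0.009, g(34/7) ≈ 0.008, g(5) ≈ 0.007.
Sum = Δu · [g(29/7) + g(30/7) + g(31/7) + ...].
Sum ≈ 0.011.

0.011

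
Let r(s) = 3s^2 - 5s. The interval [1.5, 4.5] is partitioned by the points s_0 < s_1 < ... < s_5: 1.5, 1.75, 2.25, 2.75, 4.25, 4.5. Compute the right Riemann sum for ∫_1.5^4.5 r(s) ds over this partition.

65.515625

Subinterval widths: 0.25, 0.5, 0.5, 1.5, 0.25.
Right endpoints: 1.75, 2.25, 2.75, 4.25, 4.5.
r(1.75) = 0.4375, r(2.25) = 3.9375, r(2.75) = 8.9375, r(4.25) = 32.9375, r(4.5) = 38.25.
Sum = Σ Δs_i · r(s_i).
Sum = 65.515625.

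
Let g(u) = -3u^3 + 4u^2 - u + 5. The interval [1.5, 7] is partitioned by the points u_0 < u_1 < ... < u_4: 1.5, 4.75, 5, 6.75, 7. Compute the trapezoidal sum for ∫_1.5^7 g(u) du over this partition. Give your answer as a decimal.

-1521.93359375

Subinterval widths: 3.25, 0.25, 1.75, 0.25.
g(1.5) = 2.375, g(4.75) = -231.015625, g(5) = -275, g(6.75) = -742.140625, g(7) = -835.
On each subinterval the trapezoid contributes (Δu_i/2)·[g(u_{i-1}) + g(u_i)].
Sum = -1521.93359375.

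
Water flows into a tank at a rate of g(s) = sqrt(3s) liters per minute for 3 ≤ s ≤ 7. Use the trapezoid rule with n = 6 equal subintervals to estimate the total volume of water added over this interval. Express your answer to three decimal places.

Δs = (7 − 3)/6 = 2/3.
g(3) ≈ 3.000, g(11/3) ≈ 3.317, g(13/3) ≈ 3.606, g(5) ≈ 3.873, g(17/3) ≈ 4.123, g(19/3) ≈ 4.359, g(7) ≈ 4.583.
T_6 = (Δs/2)·[g(s_0) + 2g(s_1) + ... + 2g(s_{5}) + g(s_6)].
Sum ≈ 15.379.

15.379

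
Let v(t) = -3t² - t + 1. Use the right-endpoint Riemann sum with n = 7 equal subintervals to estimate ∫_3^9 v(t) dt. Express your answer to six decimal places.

-829.346939

Δt = (9 − 3)/7 = 6/7.
Right endpoints: 27/7, 33/7, 39/7, 45/7, 51/7, 57/7, 9.
v(27/7) = -2327/49, v(33/7) = -3449/49, v(39/7) = -4787/49, v(45/7) = -6341/49, v(51/7) = -8111/49, v(57/7) = -10097/49, v(9) = -251.
Sum = Δt · [v(27/7) + v(33/7) + v(39/7) + ...].
Sum ≈ -829.346939.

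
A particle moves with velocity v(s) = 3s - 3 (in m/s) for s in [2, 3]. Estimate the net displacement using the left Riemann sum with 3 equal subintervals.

4

Δs = (3 − 2)/3 = 1/3.
Left endpoints: 2, 7/3, 8/3.
v(2) = 3, v(7/3) = 4, v(8/3) = 5.
Sum = Δs · [v(2) + v(7/3) + v(8/3)].
Sum = 4.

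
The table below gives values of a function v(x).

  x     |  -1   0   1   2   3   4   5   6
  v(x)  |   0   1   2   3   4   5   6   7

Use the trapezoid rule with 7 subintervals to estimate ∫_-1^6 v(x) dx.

Δx = 1.
T_7 = (1/2)·[0 + 2·1 + 2·2 + 2·3 + 2·4 + 2·5 + 2·6 + 7] = 24.5.

24.5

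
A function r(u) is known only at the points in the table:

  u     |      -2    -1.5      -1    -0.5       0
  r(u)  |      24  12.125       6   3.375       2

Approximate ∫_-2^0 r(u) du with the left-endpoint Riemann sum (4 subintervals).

22.75

Δu = 0.5.
Sum = 0.5·[24 + 12.125 + 6 + 3.375] = 22.75.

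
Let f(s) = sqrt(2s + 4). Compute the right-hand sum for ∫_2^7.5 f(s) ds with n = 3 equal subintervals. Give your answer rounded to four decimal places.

Δs = (7.5 − 2)/3 = 11/6.
Right endpoints: 23/6, 17/3, 7.5.
f(23/6) ≈ 3.4157, f(17/3) ≈ 3.9158, f(7.5) ≈ 4.3589.
Sum = Δs · [f(23/6) + f(17/3) + f(7.5)].
Sum ≈ 21.4323.

21.4323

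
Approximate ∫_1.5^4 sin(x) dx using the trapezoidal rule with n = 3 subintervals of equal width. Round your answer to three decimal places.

0.682

Δx = (4 − 1.5)/3 = 5/6.
f(1.5) ≈ 0.997, f(7/3) ≈ 0.723, f(19/6) ≈ -0.025, f(4) ≈ -0.757.
T_3 = (Δx/2)·[f(x_0) + 2f(x_1) + 2f(x_2) + f(x_3)].
Sum ≈ 0.682.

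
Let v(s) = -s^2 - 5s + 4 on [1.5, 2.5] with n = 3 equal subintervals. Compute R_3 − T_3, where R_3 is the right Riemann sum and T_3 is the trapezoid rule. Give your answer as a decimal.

R_3 ≈ -11.601852.
T_3 ≈ -10.101852.
R_3 − T_3 = -1.5.

-1.5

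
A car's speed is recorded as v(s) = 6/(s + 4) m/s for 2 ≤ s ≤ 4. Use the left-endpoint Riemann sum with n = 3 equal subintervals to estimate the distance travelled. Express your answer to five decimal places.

1.81212

Δs = (4 − 2)/3 = 2/3.
Left endpoints: 2, 8/3, 10/3.
v(2) = 1, v(8/3) = 0.9, v(10/3) = 9/11.
Sum = Δs · [v(2) + v(8/3) + v(10/3)].
Sum ≈ 1.81212.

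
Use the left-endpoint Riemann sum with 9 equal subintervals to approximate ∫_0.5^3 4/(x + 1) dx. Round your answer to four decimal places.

4.1646

Δx = (3 − 0.5)/9 = 5/18.
Left endpoints: 0.5, 7/9, 19/18, 4/3, 29/18, 17/9, 13/6, 22/9, 49/18.
f(0.5) = 8/3, f(7/9) = 2.25, f(19/18) = 72/37, f(4/3) = 12/7, f(29/18) = 72/47, f(17/9) = 18/13, f(13/6) = 24/19, f(22/9) = 36/31, f(49/18) = 72/67.
Sum = Δx · [f(0.5) + f(7/9) + f(19/18) + ...].
Sum ≈ 4.1646.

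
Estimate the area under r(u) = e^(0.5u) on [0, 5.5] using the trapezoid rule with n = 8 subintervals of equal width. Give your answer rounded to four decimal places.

Δu = (5.5 − 0)/8 = 0.6875.
r(0) ≈ 1.0000, r(0.6875) ≈ 1.4102, r(1.375) ≈ 1.9887, r(2.0625) ≈ 2.8046, r(2.75) ≈ 3.9551, r(3.4375) ≈ 5.5776, r(4.125) ≈ 7.8656, r(4.8125) ≈ 11.0923, r(5.5) ≈ 15.6426.
T_8 = (Δu/2)·[r(u_0) + 2r(u_1) + ... + 2r(u_{7}) + r(u_8)].
Sum ≈ 29.5731.

29.5731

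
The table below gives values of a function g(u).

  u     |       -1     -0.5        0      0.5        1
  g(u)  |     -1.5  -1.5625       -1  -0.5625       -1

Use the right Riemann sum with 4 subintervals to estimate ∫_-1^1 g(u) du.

-2.0625

Δu = 0.5.
Sum = 0.5·[(-1.5625) + (-1) + (-0.5625) + (-1)] = -2.0625.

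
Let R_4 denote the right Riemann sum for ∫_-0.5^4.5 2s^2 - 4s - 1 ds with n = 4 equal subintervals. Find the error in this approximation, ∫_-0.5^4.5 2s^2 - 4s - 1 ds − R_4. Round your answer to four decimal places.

Exact integral: ∫_-0.5^4.5 f(s) ds ≈ 15.833333.
R_4 = 30.9375.
Error ≈ 15.833333 − 30.9375 ≈ -15.1042.

-15.1042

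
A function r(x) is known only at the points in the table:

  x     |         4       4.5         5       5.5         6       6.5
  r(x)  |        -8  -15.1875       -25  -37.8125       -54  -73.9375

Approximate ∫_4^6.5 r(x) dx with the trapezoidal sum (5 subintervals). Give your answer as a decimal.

Δx = 0.5.
T_5 = (0.5/2)·[(-8) + 2·(-15.1875) + 2·(-25) + 2·(-37.8125) + 2·(-54) + (-73.9375)] = -86.484375.

-86.484375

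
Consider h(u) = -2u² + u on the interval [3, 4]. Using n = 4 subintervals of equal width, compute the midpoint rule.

-21.15625

Δu = (4 − 3)/4 = 0.25.
Midpoints: 3.125, 3.375, 3.625, 3.875.
h(3.125) = -16.40625, h(3.375) = -19.40625, h(3.625) = -22.65625, h(3.875) = -26.15625.
Sum = Δu · [h(3.125) + h(3.375) + h(3.625) + h(3.875)].
Sum = -21.15625.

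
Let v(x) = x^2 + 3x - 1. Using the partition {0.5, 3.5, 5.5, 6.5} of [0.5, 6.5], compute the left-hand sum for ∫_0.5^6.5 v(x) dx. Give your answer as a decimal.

91.5

Subinterval widths: 3, 2, 1.
Left endpoints: 0.5, 3.5, 5.5.
v(0.5) = 0.75, v(3.5) = 21.75, v(5.5) = 45.75.
Sum = Σ Δx_i · v(x_i).
Sum = 91.5.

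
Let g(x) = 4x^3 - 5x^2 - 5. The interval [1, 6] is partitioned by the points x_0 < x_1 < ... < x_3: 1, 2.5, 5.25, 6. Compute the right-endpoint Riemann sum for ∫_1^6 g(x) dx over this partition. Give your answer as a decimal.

Subinterval widths: 1.5, 2.75, 0.75.
Right endpoints: 2.5, 5.25, 6.
g(2.5) = 26.25, g(5.25) = 436, g(6) = 679.
Sum = Σ Δx_i · g(x_i).
Sum = 1747.625.

1747.625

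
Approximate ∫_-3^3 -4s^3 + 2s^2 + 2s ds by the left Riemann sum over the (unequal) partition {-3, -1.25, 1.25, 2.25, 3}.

Subinterval widths: 1.75, 2.5, 1, 0.75.
Left endpoints: -3, -1.25, 1.25, 2.25.
f(-3) = 120, f(-1.25) = 8.4375, f(1.25) = -2.1875, f(2.25) = -30.9375.
Sum = Σ Δs_i · f(s_i).
Sum = 205.703125.

205.703125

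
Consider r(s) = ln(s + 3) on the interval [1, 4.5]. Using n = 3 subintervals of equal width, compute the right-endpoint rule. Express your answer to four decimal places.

Δs = (4.5 − 1)/3 = 7/6.
Right endpoints: 13/6, 10/3, 4.5.
r(13/6) ≈ 1.6422, r(10/3) ≈ 1.8458, r(4.5) ≈ 2.0149.
Sum = Δs · [r(13/6) + r(10/3) + r(4.5)].
Sum ≈ 6.4201.

6.4201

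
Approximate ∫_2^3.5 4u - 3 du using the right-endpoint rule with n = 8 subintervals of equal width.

12.5625

Δu = (3.5 − 2)/8 = 0.1875.
Right endpoints: 2.1875, 2.375, 2.5625, 2.75, 2.9375, 3.125, 3.3125, 3.5.
f(2.1875) = 5.75, f(2.375) = 6.5, f(2.5625) = 7.25, f(2.75) = 8, f(2.9375) = 8.75, f(3.125) = 9.5, f(3.3125) = 10.25, f(3.5) = 11.
Sum = Δu · [f(2.1875) + f(2.375) + f(2.5625) + ...].
Sum = 12.5625.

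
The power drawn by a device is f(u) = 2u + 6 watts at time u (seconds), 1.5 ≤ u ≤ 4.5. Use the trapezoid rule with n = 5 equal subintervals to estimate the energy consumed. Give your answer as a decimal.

Δu = (4.5 − 1.5)/5 = 0.6.
f(1.5) = 9, f(2.1) = 10.2, f(2.7) = 11.4, f(3.3) = 12.6, f(3.9) = 13.8, f(4.5) = 15.
T_5 = (Δu/2)·[f(u_0) + 2f(u_1) + ... + 2f(u_{4}) + f(u_5)].
Sum = 36.

36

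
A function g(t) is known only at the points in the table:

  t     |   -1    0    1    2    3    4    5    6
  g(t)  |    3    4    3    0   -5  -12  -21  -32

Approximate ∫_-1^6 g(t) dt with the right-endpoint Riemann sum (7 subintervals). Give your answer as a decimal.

Δt = 1.
Sum = 1·[4 + 3 + 0 + (-5) + (-12) + (-21) + (-32)] = -63.

-63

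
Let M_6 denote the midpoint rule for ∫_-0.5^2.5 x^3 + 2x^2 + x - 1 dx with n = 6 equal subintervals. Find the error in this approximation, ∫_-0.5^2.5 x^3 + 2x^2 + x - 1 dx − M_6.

Exact integral: ∫_-0.5^2.5 f(x) dx = 20.25.
M_6 = 19.9375.
Error = 20.25 − 19.9375 = 0.3125.

0.3125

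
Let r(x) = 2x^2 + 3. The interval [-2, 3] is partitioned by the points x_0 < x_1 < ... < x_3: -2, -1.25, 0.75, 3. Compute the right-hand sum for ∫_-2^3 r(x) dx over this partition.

60.09375

Subinterval widths: 0.75, 2, 2.25.
Right endpoints: -1.25, 0.75, 3.
r(-1.25) = 6.125, r(0.75) = 4.125, r(3) = 21.
Sum = Σ Δx_i · r(x_i).
Sum = 60.09375.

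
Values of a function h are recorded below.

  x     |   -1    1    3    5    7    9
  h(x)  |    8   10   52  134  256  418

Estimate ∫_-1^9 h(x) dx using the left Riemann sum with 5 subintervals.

920

Δx = 2.
Sum = 2·[8 + 10 + 52 + 134 + 256] = 920.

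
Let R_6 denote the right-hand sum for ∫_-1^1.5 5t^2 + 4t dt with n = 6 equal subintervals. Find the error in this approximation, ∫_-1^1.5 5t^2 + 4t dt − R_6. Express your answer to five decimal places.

Exact integral: ∫_-1^1.5 f(t) dt ≈ 9.7916667.
R_6 ≈ 13.5387731.
Error ≈ 9.7916667 − 13.5387731 ≈ -3.74711.

-3.74711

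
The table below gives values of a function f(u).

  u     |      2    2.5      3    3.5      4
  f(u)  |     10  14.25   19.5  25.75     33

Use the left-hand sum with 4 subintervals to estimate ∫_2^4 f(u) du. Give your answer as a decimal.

34.75

Δu = 0.5.
Sum = 0.5·[10 + 14.25 + 19.5 + 25.75] = 34.75.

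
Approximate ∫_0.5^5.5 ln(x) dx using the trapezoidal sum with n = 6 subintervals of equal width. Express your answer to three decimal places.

Δx = (5.5 − 0.5)/6 = 5/6.
f(0.5) ≈ -0.693, f(4/3) ≈ 0.288, f(13/6) ≈ 0.773, f(3) ≈ 1.099, f(23/6) ≈ 1.344, f(14/3) ≈ 1.540, f(5.5) ≈ 1.705.
T_6 = (Δx/2)·[f(x_0) + 2f(x_1) + ... + 2f(x_{5}) + f(x_6)].
Sum ≈ 4.625.

4.625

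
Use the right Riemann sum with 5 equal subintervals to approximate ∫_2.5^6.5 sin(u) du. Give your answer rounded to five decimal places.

-1.83523

Δu = (6.5 − 2.5)/5 = 0.8.
Right endpoints: 3.3, 4.1, 4.9, 5.7, 6.5.
f(3.3) ≈ -0.15775, f(4.1) ≈ -0.81828, f(4.9) ≈ -0.98245, f(5.7) ≈ -0.55069, f(6.5) ≈ 0.21512.
Sum = Δu · [f(3.3) + f(4.1) + f(4.9) + f(5.7) + f(6.5)].
Sum ≈ -1.83523.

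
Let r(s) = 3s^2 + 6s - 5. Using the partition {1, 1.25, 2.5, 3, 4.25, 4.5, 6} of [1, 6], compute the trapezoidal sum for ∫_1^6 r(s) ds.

Subinterval widths: 0.25, 1.25, 0.5, 1.25, 0.25, 1.5.
r(1) = 4, r(1.25) = 7.1875, r(2.5) = 28.75, r(3) = 40, r(4.25) = 74.6875, r(4.5) = 82.75, r(6) = 139.
On each subinterval the trapezoid contributes (Δs_i/2)·[r(s_{i-1}) + r(s_i)].
Sum = 298.71875.

298.71875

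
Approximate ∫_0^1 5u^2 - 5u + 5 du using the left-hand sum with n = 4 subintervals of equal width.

4.21875

Δu = (1 − 0)/4 = 0.25.
Left endpoints: 0, 0.25, 0.5, 0.75.
f(0) = 5, f(0.25) = 4.0625, f(0.5) = 3.75, f(0.75) = 4.0625.
Sum = Δu · [f(0) + f(0.25) + f(0.5) + f(0.75)].
Sum = 4.21875.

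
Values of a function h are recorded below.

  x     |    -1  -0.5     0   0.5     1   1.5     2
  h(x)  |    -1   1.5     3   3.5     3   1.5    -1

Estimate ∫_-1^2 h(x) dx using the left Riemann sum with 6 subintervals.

5.75

Δx = 0.5.
Sum = 0.5·[(-1) + 1.5 + 3 + 3.5 + 3 + 1.5] = 5.75.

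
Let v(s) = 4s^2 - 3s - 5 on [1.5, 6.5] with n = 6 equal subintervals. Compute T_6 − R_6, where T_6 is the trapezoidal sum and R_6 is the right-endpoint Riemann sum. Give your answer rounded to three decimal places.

T_6 ≈ 278.98148.
R_6 ≈ 339.39815.
T_6 − R_6 ≈ -60.417.

-60.417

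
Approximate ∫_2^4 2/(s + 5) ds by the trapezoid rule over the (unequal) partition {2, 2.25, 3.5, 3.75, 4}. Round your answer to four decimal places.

Subinterval widths: 0.25, 1.25, 0.25, 0.25.
f(2) = 2/7, f(2.25) = 8/29, f(3.5) = 4/17, f(3.75) = 8/35, f(4) = 2/9.
On each subinterval the trapezoid contributes (Δs_i/2)·[f(s_{i-1}) + f(s_i)].
Sum ≈ 0.5040.

0.5040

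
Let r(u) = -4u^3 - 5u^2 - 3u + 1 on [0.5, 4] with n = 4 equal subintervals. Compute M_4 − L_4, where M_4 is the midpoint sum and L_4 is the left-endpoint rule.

M_4 = -375.375.
L_4 = -245.984375.
M_4 − L_4 = -129.390625.

-129.390625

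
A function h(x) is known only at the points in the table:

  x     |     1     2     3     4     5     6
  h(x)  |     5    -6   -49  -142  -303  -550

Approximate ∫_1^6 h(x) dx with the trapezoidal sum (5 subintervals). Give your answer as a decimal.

Δx = 1.
T_5 = (1/2)·[5 + 2·(-6) + 2·(-49) + 2·(-142) + 2·(-303) + (-550)] = -772.5.

-772.5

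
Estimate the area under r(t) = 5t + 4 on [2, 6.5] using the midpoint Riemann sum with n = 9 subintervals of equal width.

Δt = (6.5 − 2)/9 = 0.5.
Midpoints: 2.25, 2.75, 3.25, 3.75, 4.25, 4.75, 5.25, 5.75, 6.25.
r(2.25) = 15.25, r(2.75) = 17.75, r(3.25) = 20.25, r(3.75) = 22.75, r(4.25) = 25.25, r(4.75) = 27.75, r(5.25) = 30.25, r(5.75) = 32.75, r(6.25) = 35.25.
Sum = Δt · [r(2.25) + r(2.75) + r(3.25) + ...].
Sum = 113.625.

113.625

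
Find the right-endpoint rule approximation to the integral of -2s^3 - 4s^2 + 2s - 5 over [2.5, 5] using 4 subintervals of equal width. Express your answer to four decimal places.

-527.0996

Δs = (5 − 2.5)/4 = 0.625.
Right endpoints: 3.125, 3.75, 4.375, 5.
f(3.125) = -98.84765625, f(3.75) = -159.21875, f(4.375) = -240.29296875, f(5) = -345.
Sum = Δs · [f(3.125) + f(3.75) + f(4.375) + f(5)].
Sum ≈ -527.0996.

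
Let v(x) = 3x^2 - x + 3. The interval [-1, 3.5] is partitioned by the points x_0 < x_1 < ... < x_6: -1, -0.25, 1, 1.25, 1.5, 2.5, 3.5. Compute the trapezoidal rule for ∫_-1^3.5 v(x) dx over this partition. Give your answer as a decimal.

Subinterval widths: 0.75, 1.25, 0.25, 0.25, 1, 1.
v(-1) = 7, v(-0.25) = 3.4375, v(1) = 5, v(1.25) = 6.4375, v(1.5) = 8.25, v(2.5) = 19.25, v(3.5) = 36.25.
On each subinterval the trapezoid contributes (Δx_i/2)·[v(x_{i-1}) + v(x_i)].
Sum = 53.953125.

53.953125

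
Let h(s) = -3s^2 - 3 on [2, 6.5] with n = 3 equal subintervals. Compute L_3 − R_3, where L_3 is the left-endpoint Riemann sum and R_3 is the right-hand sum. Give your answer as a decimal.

L_3 = -199.125.
R_3 = -371.25.
L_3 − R_3 = 172.125.

172.125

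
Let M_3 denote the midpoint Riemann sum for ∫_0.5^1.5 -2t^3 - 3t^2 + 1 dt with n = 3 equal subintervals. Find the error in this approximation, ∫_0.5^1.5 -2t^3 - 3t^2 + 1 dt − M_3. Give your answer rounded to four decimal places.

Exact integral: ∫_0.5^1.5 f(t) dt = -4.75.
M_3 ≈ -4.666667.
Error ≈ -4.75 − (-4.666667) ≈ -0.0833.

-0.0833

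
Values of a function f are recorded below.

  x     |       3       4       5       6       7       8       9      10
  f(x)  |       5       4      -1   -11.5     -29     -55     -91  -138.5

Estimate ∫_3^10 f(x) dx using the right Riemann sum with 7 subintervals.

-322

Δx = 1.
Sum = 1·[4 + (-1) + (-11.5) + (-29) + (-55) + (-91) + (-138.5)] = -322.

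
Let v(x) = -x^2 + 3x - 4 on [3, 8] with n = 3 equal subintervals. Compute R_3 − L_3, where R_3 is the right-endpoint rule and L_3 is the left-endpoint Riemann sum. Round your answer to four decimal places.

-66.6667

R_3 ≈ -134.814815.
L_3 ≈ -68.148148.
R_3 − L_3 ≈ -66.6667.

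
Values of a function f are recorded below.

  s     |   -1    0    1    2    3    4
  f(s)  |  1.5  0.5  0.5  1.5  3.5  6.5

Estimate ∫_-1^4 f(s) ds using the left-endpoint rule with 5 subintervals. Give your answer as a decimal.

7.5

Δs = 1.
Sum = 1·[1.5 + 0.5 + 0.5 + 1.5 + 3.5] = 7.5.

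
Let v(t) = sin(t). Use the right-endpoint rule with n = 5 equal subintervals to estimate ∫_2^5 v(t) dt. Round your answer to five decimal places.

Δt = (5 − 2)/5 = 0.6.
Right endpoints: 2.6, 3.2, 3.8, 4.4, 5.
v(2.6) ≈ 0.51550, v(3.2) ≈ -0.05837, v(3.8) ≈ -0.61186, v(4.4) ≈ -0.95160, v(5) ≈ -0.95892.
Sum = Δt · [v(2.6) + v(3.2) + v(3.8) + v(4.4) + v(5)].
Sum ≈ -1.23915.

-1.23915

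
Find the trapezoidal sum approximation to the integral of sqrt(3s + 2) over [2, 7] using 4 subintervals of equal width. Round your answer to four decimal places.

Δs = (7 − 2)/4 = 1.25.
f(2) ≈ 2.8284, f(3.25) ≈ 3.4278, f(4.5) ≈ 3.9370, f(5.75) ≈ 4.3875, f(7) ≈ 4.7958.
T_4 = (Δs/2)·[f(s_0) + 2f(s_1) + 2f(s_2) + 2f(s_3) + f(s_4)].
Sum ≈ 19.4556.

19.4556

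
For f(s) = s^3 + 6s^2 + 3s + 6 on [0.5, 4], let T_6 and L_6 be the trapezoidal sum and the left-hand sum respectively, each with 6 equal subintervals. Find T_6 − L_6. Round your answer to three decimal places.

49.255

T_6 ≈ 238.89019.
L_6 ≈ 189.63498.
T_6 − L_6 ≈ 49.255.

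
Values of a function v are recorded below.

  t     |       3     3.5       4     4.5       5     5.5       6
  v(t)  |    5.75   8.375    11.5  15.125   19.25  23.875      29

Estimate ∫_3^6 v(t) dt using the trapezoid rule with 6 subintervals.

Δt = 0.5.
T_6 = (0.5/2)·[5.75 + 2·8.375 + 2·11.5 + 2·15.125 + 2·19.25 + 2·23.875 + 29] = 47.75.

47.75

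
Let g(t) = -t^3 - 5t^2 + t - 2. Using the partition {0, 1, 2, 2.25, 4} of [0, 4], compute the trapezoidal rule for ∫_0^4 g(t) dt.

Subinterval widths: 1, 1, 0.25, 1.75.
g(0) = -2, g(1) = -7, g(2) = -28, g(2.25) = -36.453125, g(4) = -142.
On each subinterval the trapezoid contributes (Δt_i/2)·[g(t_{i-1}) + g(t_i)].
Sum = -186.203125.

-186.203125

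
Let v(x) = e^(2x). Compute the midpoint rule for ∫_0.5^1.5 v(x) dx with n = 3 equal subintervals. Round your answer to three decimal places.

Δx = (1.5 − 0.5)/3 = 1/3.
Midpoints: 2/3, 1, 4/3.
v(2/3) ≈ 3.794, v(1) ≈ 7.389, v(4/3) ≈ 14.392.
Sum = Δx · [v(2/3) + v(1) + v(4/3)].
Sum ≈ 8.525.

8.525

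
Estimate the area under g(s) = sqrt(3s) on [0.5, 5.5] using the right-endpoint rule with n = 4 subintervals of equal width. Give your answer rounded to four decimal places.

16.1550

Δs = (5.5 − 0.5)/4 = 1.25.
Right endpoints: 1.75, 3, 4.25, 5.5.
g(1.75) ≈ 2.2913, g(3) ≈ 3.0000, g(4.25) ≈ 3.5707, g(5.5) ≈ 4.0620.
Sum = Δs · [g(1.75) + g(3) + g(4.25) + g(5.5)].
Sum ≈ 16.1550.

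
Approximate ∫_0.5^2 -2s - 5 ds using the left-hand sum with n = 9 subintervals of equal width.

Δs = (2 − 0.5)/9 = 1/6.
Left endpoints: 0.5, 2/3, 5/6, 1, 7/6, 4/3, 1.5, 5/3, 11/6.
f(0.5) = -6, f(2/3) = -19/3, f(5/6) = -20/3, f(1) = -7, f(7/6) = -22/3, f(4/3) = -23/3, f(1.5) = -8, f(5/3) = -25/3, f(11/6) = -26/3.
Sum = Δs · [f(0.5) + f(2/3) + f(5/6) + ...].
Sum = -11.

-11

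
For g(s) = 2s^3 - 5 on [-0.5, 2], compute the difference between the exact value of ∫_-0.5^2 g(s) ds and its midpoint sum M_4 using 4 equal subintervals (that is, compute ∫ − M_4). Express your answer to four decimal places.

0.3662

Exact integral: ∫_-0.5^2 g(s) ds = -4.53125.
M_4 ≈ -4.897461.
Error ≈ -4.53125 − (-4.897461) ≈ 0.3662.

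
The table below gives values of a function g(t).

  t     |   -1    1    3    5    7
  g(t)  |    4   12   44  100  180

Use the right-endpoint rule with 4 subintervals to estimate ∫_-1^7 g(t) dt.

672

Δt = 2.
Sum = 2·[12 + 44 + 100 + 180] = 672.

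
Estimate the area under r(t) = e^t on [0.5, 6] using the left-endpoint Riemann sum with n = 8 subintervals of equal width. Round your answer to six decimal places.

Δt = (6 − 0.5)/8 = 0.6875.
Left endpoints: 0.5, 1.1875, 1.875, 2.5625, 3.25, 3.9375, 4.625, 5.3125.
r(0.5) ≈ 1.648721, r(1.1875) ≈ 3.278874, r(1.875) ≈ 6.520819, r(2.5625) ≈ 12.968197, r(3.25) ≈ 25.790340, r(3.9375) ≈ 51.290215, r(4.625) ≈ 102.002773, r(5.3125) ≈ 202.856737.
Sum = Δt · [r(0.5) + r(1.1875) + r(1.875) + ...].
Sum ≈ 279.370215.

279.370215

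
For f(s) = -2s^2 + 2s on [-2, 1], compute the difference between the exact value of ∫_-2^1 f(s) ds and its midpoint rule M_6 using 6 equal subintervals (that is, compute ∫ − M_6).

Exact integral: ∫_-2^1 f(s) ds = -9.
M_6 = -8.875.
Error = -9 − (-8.875) = -0.125.

-0.125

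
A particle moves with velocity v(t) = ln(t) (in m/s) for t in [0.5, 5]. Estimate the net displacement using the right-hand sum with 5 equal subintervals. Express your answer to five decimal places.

Δt = (5 − 0.5)/5 = 0.9.
Right endpoints: 1.4, 2.3, 3.2, 4.1, 5.
v(1.4) ≈ 0.33647, v(2.3) ≈ 0.83291, v(3.2) ≈ 1.16315, v(4.1) ≈ 1.41099, v(5) ≈ 1.60944.
Sum = Δt · [v(1.4) + v(2.3) + v(3.2) + v(4.1) + v(5)].
Sum ≈ 4.81766.

4.81766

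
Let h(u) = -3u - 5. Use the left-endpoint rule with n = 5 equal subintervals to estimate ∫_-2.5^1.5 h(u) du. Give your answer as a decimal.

Δu = (1.5 − (-2.5))/5 = 0.8.
Left endpoints: -2.5, -1.7, -0.9, -0.1, 0.7.
h(-2.5) = 2.5, h(-1.7) = 0.1, h(-0.9) = -2.3, h(-0.1) = -4.7, h(0.7) = -7.1.
Sum = Δu · [h(-2.5) + h(-1.7) + h(-0.9) + h(-0.1) + h(0.7)].
Sum = -9.2.

-9.2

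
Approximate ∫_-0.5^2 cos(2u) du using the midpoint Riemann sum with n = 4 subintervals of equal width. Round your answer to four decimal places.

0.0452

Δu = (2 − (-0.5))/4 = 0.625.
Midpoints: -0.1875, 0.4375, 1.0625, 1.6875.
f(-0.1875) ≈ 0.9305, f(0.4375) ≈ 0.6410, f(1.0625) ≈ -0.5263, f(1.6875) ≈ -0.9729.
Sum = Δu · [f(-0.1875) + f(0.4375) + f(1.0625) + f(1.6875)].
Sum ≈ 0.0452.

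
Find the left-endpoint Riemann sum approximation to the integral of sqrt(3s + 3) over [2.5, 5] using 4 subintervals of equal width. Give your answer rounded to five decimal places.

9.09293

Δs = (5 − 2.5)/4 = 0.625.
Left endpoints: 2.5, 3.125, 3.75, 4.375.
f(2.5) ≈ 3.24037, f(3.125) ≈ 3.51781, f(3.75) ≈ 3.77492, f(4.375) ≈ 4.01559.
Sum = Δs · [f(2.5) + f(3.125) + f(3.75) + f(4.375)].
Sum ≈ 9.09293.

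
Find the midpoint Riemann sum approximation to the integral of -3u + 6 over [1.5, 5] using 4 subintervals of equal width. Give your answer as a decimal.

Δu = (5 − 1.5)/4 = 0.875.
Midpoints: 1.9375, 2.8125, 3.6875, 4.5625.
f(1.9375) = 0.1875, f(2.8125) = -2.4375, f(3.6875) = -5.0625, f(4.5625) = -7.6875.
Sum = Δu · [f(1.9375) + f(2.8125) + f(3.6875) + f(4.5625)].
Sum = -13.125.

-13.125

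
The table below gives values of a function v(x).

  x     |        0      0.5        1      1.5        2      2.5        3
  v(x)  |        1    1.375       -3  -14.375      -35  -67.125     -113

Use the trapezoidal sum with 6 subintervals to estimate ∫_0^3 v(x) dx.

Δx = 0.5.
T_6 = (0.5/2)·[1 + 2·1.375 + 2·(-3) + 2·(-14.375) + 2·(-35) + 2·(-67.125) + (-113)] = -87.0625.

-87.0625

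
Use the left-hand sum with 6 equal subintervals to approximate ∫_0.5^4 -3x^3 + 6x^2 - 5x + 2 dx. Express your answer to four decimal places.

-65.9744

Δx = (4 − 0.5)/6 = 7/12.
Left endpoints: 0.5, 13/12, 5/3, 2.25, 17/6, 41/12.
f(0.5) = 0.625, f(13/12) = -109/576, f(5/3) = -32/9, f(2.25) = -13.046875, f(17/6) = -2321/72, f(41/12) = -37265/576.
Sum = Δx · [f(0.5) + f(13/12) + f(5/3) + ...].
Sum ≈ -65.9744.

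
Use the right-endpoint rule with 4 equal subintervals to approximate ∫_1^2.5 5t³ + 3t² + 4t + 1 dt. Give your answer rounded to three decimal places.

Δt = (2.5 − 1)/4 = 0.375.
Right endpoints: 1.375, 1.75, 2.125, 2.5.
f(1.375) = 12887/512, f(1.75) = 43.984375, f(2.125) = 36365/512, f(2.5) = 107.875.
Sum = Δt · [f(1.375) + f(1.75) + f(2.125) + f(2.5)].
Sum ≈ 93.021.

93.021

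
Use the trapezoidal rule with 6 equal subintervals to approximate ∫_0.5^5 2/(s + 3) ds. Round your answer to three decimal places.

1.660

Δs = (5 − 0.5)/6 = 0.75.
f(0.5) = 4/7, f(1.25) = 8/17, f(2) = 0.4, f(2.75) = 8/23, f(3.5) = 4/13, f(4.25) = 8/29, f(5) = 0.25.
T_6 = (Δs/2)·[f(s_0) + 2f(s_1) + ... + 2f(s_{5}) + f(s_6)].
Sum ≈ 1.660.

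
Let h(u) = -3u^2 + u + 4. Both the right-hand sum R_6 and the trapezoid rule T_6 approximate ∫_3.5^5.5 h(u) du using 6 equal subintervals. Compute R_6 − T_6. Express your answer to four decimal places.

-8.6667

R_6 ≈ -115.277778.
T_6 ≈ -106.611111.
R_6 − T_6 ≈ -8.6667.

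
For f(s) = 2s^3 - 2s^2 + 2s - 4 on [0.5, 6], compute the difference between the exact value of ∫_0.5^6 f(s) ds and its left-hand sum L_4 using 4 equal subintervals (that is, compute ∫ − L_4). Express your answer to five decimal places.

224.90560

Exact integral: ∫_0.5^6 f(s) ds ≈ 517.8020833.
L_4 ≈ 292.8964844.
Error ≈ 517.8020833 − 292.8964844 ≈ 224.90560.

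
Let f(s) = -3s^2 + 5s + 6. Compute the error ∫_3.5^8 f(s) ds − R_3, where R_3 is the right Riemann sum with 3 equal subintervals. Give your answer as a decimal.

Exact integral: ∫_3.5^8 f(s) ds = -312.75.
R_3 = -417.375.
Error = -312.75 − (-417.375) = 104.625.

104.625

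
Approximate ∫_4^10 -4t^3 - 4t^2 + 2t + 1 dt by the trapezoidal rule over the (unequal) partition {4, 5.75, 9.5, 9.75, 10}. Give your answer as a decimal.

Subinterval widths: 1.75, 3.75, 0.25, 0.25.
f(4) = -311, f(5.75) = -880.1875, f(9.5) = -3770.5, f(9.75) = -4067.1875, f(10) = -4379.
On each subinterval the trapezoid contributes (Δt_i/2)·[f(t_{i-1}) + f(t_i)].
Sum = -11797.8125.

-11797.8125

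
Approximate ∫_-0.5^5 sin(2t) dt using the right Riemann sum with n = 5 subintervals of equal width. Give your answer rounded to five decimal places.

Δt = (5 − (-0.5))/5 = 1.1.
Right endpoints: 0.6, 1.7, 2.8, 3.9, 5.
f(0.6) ≈ 0.93204, f(1.7) ≈ -0.25554, f(2.8) ≈ -0.63127, f(3.9) ≈ 0.99854, f(5) ≈ -0.54402.
Sum = Δt · [f(0.6) + f(1.7) + f(2.8) + f(3.9) + f(5)].
Sum ≈ 0.54973.

0.54973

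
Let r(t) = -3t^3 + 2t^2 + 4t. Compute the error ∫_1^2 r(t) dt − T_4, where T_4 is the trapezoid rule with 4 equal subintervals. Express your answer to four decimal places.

Exact integral: ∫_1^2 r(t) dt ≈ -0.583333.
T_4 = -0.703125.
Error ≈ -0.583333 − (-0.703125) ≈ 0.1198.

0.1198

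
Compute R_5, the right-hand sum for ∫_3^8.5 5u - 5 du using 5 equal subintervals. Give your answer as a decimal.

Δu = (8.5 − 3)/5 = 1.1.
Right endpoints: 4.1, 5.2, 6.3, 7.4, 8.5.
f(4.1) = 15.5, f(5.2) = 21, f(6.3) = 26.5, f(7.4) = 32, f(8.5) = 37.5.
Sum = Δu · [f(4.1) + f(5.2) + f(6.3) + f(7.4) + f(8.5)].
Sum = 145.75.

145.75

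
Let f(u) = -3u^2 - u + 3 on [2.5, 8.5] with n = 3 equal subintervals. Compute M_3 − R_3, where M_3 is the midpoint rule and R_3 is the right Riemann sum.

222

M_3 = -607.5.
R_3 = -829.5.
M_3 − R_3 = 222.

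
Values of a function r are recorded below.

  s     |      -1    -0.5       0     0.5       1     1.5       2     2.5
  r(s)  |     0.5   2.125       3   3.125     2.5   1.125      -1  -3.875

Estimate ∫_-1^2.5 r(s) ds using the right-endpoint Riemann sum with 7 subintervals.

3.5

Δs = 0.5.
Sum = 0.5·[2.125 + 3 + 3.125 + 2.5 + 1.125 + (-1) + (-3.875)] = 3.5.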